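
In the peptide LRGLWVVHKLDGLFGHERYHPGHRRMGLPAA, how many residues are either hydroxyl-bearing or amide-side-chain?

1

Hydroxyl-bearing: S, T, Y. Amide-side-chain: N, Q.
Hydroxyl-bearing residues here: Y19 (1).
Amide-side-chain residues here: none (0).
The two groups share no amino acid, so total = 1 + 0 = 1.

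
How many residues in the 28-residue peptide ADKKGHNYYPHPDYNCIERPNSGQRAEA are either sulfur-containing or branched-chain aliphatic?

2

Sulfur-containing: C, M. Branched-chain aliphatic: I, L, V.
Sulfur-containing residues here: C16 (1).
Branched-chain aliphatic residues here: I17 (1).
The two groups share no amino acid, so total = 1 + 1 = 2.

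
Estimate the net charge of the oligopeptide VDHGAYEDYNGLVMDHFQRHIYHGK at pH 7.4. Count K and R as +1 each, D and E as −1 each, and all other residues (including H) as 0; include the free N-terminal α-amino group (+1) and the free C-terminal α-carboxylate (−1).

Positive (K, R): R19, K25 → +2.
Negative (D, E): D2, E7, D8, D15 → −4.
The N-terminus (+1) and C-terminus (−1) cancel.
Net charge = (+2) + (−4) = −2.

-2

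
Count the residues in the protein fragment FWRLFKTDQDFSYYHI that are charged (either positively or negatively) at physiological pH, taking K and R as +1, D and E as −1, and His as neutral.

4

Charged side chains at pH ~7.4: K, R (positive); D, E (negative).
Matching residues: R3, K6, D8, D10.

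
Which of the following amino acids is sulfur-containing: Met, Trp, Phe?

Only Cys (C) and Met (M) have a sulfur atom in the side chain.
Of the listed options, only Met belongs to this group.

Met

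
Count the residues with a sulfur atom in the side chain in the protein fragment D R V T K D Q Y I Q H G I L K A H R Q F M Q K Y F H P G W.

The sulfur-bearing residues are cysteine (–SH) and methionine (–S–CH₃).
Matching residues: M21.

1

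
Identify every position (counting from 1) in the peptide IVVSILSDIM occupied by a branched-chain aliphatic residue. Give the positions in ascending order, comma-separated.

V, L, and I make up the branched-chain aliphatic group.
Matching residues: I1, V2, V3, I5, L6, I9.

1, 2, 3, 5, 6, 9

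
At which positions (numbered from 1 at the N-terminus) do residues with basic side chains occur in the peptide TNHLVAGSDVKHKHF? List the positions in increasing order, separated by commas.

K, R, and H are the three residues with basic side chains (ε-amine, guanidinium, and imidazole respectively).
Matching residues: H3, K11, H12, K13, H14.

3, 11, 12, 13, 14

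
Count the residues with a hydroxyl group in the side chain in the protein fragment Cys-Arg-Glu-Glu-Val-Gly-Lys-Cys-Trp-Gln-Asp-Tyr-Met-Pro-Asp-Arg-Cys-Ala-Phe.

1

S, T, and Y are the three residues with a side-chain hydroxyl.
Matching residues: Tyr12.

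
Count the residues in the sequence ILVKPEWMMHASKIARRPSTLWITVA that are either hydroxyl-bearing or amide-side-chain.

Hydroxyl-bearing: S, T, Y. Amide-side-chain: N, Q.
Hydroxyl-bearing residues here: S12, S19, T20, T24 (4).
Amide-side-chain residues here: none (0).
The two groups share no amino acid, so total = 4 + 0 = 4.

4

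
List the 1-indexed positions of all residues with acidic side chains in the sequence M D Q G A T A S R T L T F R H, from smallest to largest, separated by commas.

2

Only D (aspartate) and E (glutamate) carry a side-chain carboxylic acid.
Matching residues: D2.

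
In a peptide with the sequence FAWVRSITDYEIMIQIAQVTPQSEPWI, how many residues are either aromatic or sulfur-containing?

5

Aromatic: F, W, Y. Sulfur-containing: C, M.
Aromatic residues here: F1, W3, Y10, W26 (4).
Sulfur-containing residues here: M13 (1).
The two groups share no amino acid, so total = 4 + 1 = 5.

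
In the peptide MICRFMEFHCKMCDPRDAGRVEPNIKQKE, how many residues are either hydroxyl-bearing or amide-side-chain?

Hydroxyl-bearing: S, T, Y. Amide-side-chain: N, Q.
Hydroxyl-bearing residues here: none (0).
Amide-side-chain residues here: N24, Q27 (2).
The two groups share no amino acid, so total = 0 + 2 = 2.

2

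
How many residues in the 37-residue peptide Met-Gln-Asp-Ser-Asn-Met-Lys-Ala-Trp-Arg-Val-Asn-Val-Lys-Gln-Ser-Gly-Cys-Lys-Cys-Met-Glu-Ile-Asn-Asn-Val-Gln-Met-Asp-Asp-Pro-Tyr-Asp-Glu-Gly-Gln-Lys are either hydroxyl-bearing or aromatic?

4

Hydroxyl-bearing: S, T, Y. Aromatic: F, W, Y.
Hydroxyl-bearing residues here: Ser4, Ser16, Tyr32 (3).
Aromatic residues here: Trp9, Tyr32 (2).
Y is in both groups, so the 1 Y residue must not be double-counted.
Total = 3 + 2 − 1 = 4.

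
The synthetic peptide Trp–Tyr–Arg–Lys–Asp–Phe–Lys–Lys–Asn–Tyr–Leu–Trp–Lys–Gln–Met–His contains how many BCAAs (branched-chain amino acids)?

1

The BCAAs are Val, Leu, and Ile — aliphatic side chains with a branch point.
Matching residues: Leu11.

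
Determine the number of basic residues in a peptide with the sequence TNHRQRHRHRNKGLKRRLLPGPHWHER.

The basic amino acids are Lys (K), Arg (R), and His (H).
Matching residues: H3, R4, R6, H7, R8, H9, R10, K12, K15, R16, R17, H23, H25, R27.

14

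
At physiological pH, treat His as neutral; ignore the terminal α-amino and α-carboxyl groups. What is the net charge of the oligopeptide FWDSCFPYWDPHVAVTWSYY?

The side chains ionized at physiological pH are Lys/Arg (+1) and Asp/Glu (−1); with His treated as neutral, nothing else contributes.
Positive (K, R): none → +0.
Negative (D, E): D3, D10 → −2.
Net charge = (+0) + (−2) = −2.

-2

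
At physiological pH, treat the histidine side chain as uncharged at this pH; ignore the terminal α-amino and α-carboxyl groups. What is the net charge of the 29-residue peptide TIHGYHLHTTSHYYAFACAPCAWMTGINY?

Near pH 7.4, K and R contribute +1 each, D and E contribute −1 each, and every other side chain (His included, as stated) is uncharged.
Positive (K, R): none → +0.
Negative (D, E): none → −0.
Net charge = (+0) + (−0) = 0.

0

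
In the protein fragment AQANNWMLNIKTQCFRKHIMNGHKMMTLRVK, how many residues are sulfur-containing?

Only Cys (C) and Met (M) have a sulfur atom in the side chain.
Matching residues: M7, C14, M20, M25, M26.

5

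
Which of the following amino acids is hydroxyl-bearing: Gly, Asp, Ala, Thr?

Serine (S), threonine (T), and tyrosine (Y) each carry a hydroxyl group on the side chain.
Of the listed options, only Thr belongs to this group.

Thr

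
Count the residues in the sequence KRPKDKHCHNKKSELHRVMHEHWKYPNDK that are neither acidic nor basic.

11

Acidic: D, E. Basic: K, R, H. All other residues are neither.
Matching residues: P3, C8, N10, S13, L15, V18, M19, W23, Y25, P26, N27.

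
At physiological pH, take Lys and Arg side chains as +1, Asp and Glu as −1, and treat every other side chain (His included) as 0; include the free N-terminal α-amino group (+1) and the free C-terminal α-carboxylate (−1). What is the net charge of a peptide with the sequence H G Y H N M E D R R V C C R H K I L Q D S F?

Positive (K, R): R9, R10, R14, K16 → +4.
Negative (D, E): E7, D8, D20 → −3.
The N-terminus (+1) and C-terminus (−1) cancel.
Net charge = (+4) + (−3) = +1.

+1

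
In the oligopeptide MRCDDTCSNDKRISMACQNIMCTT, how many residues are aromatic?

The aromatic amino acids are Phe (F, benzyl), Trp (W, indole), and Tyr (Y, phenol).
None of the 24 residues belong to this group.

0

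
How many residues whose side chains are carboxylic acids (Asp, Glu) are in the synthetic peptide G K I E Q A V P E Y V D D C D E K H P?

6

Matching residues: E4, E9, D12, D13, D15, E16.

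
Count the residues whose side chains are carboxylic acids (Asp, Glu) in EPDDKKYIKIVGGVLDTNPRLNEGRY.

Matching residues: E1, D3, D4, D16, E23.

5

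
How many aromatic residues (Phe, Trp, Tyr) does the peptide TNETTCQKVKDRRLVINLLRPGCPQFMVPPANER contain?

1

Matching residues: F26.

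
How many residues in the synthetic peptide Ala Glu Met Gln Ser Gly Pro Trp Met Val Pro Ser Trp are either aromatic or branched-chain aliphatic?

3

Aromatic: F, W, Y. Branched-chain aliphatic: I, L, V.
Aromatic residues here: Trp8, Trp13 (2).
Branched-chain aliphatic residues here: Val10 (1).
The two groups share no amino acid, so total = 2 + 1 = 3.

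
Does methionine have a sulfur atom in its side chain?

Yes

The sulfur-bearing residues are cysteine (–SH) and methionine (–S–CH₃).
Methionine is in this group.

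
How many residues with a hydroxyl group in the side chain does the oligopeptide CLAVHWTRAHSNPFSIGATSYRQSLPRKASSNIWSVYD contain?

S, T, and Y are the three residues with a side-chain hydroxyl.
Matching residues: T7, S11, S15, T19, S20, Y21, S24, S30, S31, S35, Y37.

11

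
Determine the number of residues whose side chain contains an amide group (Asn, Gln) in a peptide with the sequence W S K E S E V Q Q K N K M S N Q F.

5

Matching residues: Q8, Q9, N11, N15, Q16.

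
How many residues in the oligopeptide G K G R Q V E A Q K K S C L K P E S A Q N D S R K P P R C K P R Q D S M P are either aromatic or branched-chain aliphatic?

Aromatic: F, W, Y. Branched-chain aliphatic: I, L, V.
Aromatic residues here: none (0).
Branched-chain aliphatic residues here: V6, L14 (2).
The two groups share no amino acid, so total = 0 + 2 = 2.

2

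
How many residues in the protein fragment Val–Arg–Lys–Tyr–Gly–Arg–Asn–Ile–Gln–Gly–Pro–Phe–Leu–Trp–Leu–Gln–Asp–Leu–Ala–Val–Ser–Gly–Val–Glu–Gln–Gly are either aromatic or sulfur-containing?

Aromatic: F, W, Y. Sulfur-containing: C, M.
Aromatic residues here: Tyr4, Phe12, Trp14 (3).
Sulfur-containing residues here: none (0).
The two groups share no amino acid, so total = 3 + 0 = 3.

3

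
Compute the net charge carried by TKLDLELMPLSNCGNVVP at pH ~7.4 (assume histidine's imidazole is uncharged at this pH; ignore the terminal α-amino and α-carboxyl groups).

At pH ~7.4 the Lys and Arg side chains are protonated (+1), the Asp and Glu side chains are deprotonated (−1), and with His taken as neutral all other side chains carry no charge.
Positive (K, R): K2 → +1.
Negative (D, E): D4, E6 → −2.
Net charge = (+1) + (−2) = −1.

-1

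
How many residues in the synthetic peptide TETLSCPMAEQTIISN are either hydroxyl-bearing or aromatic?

Hydroxyl-bearing: S, T, Y. Aromatic: F, W, Y.
Hydroxyl-bearing residues here: T1, T3, S5, T12, S15 (5).
Aromatic residues here: none (0).
(Y belongs to both groups, but none appear in this sequence.) Total = 5 + 0 = 5.

5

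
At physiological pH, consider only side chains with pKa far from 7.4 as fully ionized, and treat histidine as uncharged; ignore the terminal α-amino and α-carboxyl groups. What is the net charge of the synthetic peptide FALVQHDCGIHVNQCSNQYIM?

Near pH 7.4, K and R contribute +1 each, D and E contribute −1 each, and every other side chain (His included, as stated) is uncharged.
Positive (K, R): none → +0.
Negative (D, E): D7 → −1.
Net charge = (+0) + (−1) = −1.

-1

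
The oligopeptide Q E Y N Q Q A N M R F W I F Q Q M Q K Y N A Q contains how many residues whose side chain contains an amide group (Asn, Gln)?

Matching residues: Q1, N4, Q5, Q6, N8, Q15, Q16, Q18, N21, Q23.

10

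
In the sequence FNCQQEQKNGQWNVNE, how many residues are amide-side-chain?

Only N (asparagine) and Q (glutamine) carry a side-chain carboxamide.
Matching residues: N2, Q4, Q5, Q7, N9, Q11, N13, N15.

8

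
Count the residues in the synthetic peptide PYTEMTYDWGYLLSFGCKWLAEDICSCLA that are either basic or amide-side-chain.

Basic: H, K, R. Amide-side-chain: N, Q.
Basic residues here: K18 (1).
Amide-side-chain residues here: none (0).
The two groups share no amino acid, so total = 1 + 0 = 1.

1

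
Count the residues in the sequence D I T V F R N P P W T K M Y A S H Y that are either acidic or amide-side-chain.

Acidic: D, E. Amide-side-chain: N, Q.
Acidic residues here: D1 (1).
Amide-side-chain residues here: N7 (1).
The two groups share no amino acid, so total = 1 + 1 = 2.

2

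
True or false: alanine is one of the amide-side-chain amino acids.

False

The amide-side-chain residues are Asn (N) and Gln (Q).
Alanine is not in this group.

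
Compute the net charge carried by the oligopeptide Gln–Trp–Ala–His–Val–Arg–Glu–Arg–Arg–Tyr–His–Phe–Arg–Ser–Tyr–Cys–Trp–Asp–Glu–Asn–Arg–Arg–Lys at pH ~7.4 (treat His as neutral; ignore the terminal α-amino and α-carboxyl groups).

The side chains ionized at physiological pH are Lys/Arg (+1) and Asp/Glu (−1); with His treated as neutral, nothing else contributes.
Positive (K, R): Arg6, Arg8, Arg9, Arg13, Arg21, Arg22, Lys23 → +7.
Negative (D, E): Glu7, Asp18, Glu19 → −3.
Net charge = (+7) + (−3) = +4.

+4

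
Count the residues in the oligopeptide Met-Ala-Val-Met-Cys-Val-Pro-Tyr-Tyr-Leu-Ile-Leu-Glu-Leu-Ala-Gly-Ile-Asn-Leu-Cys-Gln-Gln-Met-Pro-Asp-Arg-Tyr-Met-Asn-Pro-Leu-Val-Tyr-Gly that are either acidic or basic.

3

Acidic: D, E. Basic: H, K, R.
Acidic residues here: Glu13, Asp25 (2).
Basic residues here: Arg26 (1).
The two groups share no amino acid, so total = 2 + 1 = 3.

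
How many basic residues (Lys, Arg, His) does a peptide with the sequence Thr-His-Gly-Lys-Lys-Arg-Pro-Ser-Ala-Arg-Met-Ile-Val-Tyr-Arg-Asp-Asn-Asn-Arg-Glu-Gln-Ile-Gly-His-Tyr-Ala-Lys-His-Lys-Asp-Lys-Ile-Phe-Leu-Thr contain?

12

Matching residues: His2, Lys4, Lys5, Arg6, Arg10, Arg15, Arg19, His24, Lys27, His28, Lys29, Lys31.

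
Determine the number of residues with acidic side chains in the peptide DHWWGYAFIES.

Only D (aspartate) and E (glutamate) carry a side-chain carboxylic acid.
Matching residues: D1, E10.

2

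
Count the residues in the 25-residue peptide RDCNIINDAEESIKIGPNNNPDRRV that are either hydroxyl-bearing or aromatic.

1

Hydroxyl-bearing: S, T, Y. Aromatic: F, W, Y.
Hydroxyl-bearing residues here: S12 (1).
Aromatic residues here: none (0).
(Y belongs to both groups, but none appear in this sequence.) Total = 1 + 0 = 1.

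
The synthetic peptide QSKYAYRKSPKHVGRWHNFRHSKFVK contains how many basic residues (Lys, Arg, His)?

Matching residues: K3, R7, K8, K11, H12, R15, H17, R20, H21, K23, K26.

11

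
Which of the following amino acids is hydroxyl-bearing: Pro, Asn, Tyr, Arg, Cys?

Serine (S), threonine (T), and tyrosine (Y) each carry a hydroxyl group on the side chain.
Of the listed options, only Tyr belongs to this group.

Tyr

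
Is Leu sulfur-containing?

No

The sulfur-bearing residues are cysteine (–SH) and methionine (–S–CH₃).
Leucine is not in this group.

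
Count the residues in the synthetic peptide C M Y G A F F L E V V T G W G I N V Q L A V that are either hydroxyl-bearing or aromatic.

Hydroxyl-bearing: S, T, Y. Aromatic: F, W, Y.
Hydroxyl-bearing residues here: Y3, T12 (2).
Aromatic residues here: Y3, F6, F7, W14 (4).
Y is in both groups, so the 1 Y residue must not be double-counted.
Total = 2 + 4 − 1 = 5.

5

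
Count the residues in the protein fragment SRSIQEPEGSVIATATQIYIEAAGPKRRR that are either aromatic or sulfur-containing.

1

Aromatic: F, W, Y. Sulfur-containing: C, M.
Aromatic residues here: Y19 (1).
Sulfur-containing residues here: none (0).
The two groups share no amino acid, so total = 1 + 0 = 1.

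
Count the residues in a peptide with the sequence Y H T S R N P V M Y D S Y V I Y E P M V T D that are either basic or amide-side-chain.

3

Basic: H, K, R. Amide-side-chain: N, Q.
Basic residues here: H2, R5 (2).
Amide-side-chain residues here: N6 (1).
The two groups share no amino acid, so total = 2 + 1 = 3.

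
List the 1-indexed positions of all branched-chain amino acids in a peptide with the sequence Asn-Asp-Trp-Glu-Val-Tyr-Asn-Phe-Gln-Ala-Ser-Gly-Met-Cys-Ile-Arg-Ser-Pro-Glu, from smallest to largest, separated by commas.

5, 15

Valine (V), leucine (L), and isoleucine (I) are the branched-chain amino acids.
Matching residues: Val5, Ile15.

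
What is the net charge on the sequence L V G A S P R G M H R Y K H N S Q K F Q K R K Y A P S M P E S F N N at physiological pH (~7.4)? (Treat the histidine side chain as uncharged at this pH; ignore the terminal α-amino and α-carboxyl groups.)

Near pH 7.4, K and R contribute +1 each, D and E contribute −1 each, and every other side chain (His included, as stated) is uncharged.
Positive (K, R): R7, R11, K13, K18, K21, R22, K23 → +7.
Negative (D, E): E30 → −1.
Net charge = (+7) + (−1) = +6.

+6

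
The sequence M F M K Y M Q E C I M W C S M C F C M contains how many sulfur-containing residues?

10

Cysteine (C, thiol) and methionine (M, thioether) are the two sulfur-containing amino acids.
Matching residues: M1, M3, M6, C9, M11, C13, M15, C16, C18, M19.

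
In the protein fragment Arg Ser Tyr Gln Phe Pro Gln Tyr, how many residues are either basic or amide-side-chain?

3

Basic: H, K, R. Amide-side-chain: N, Q.
Basic residues here: Arg1 (1).
Amide-side-chain residues here: Gln4, Gln7 (2).
The two groups share no amino acid, so total = 1 + 2 = 3.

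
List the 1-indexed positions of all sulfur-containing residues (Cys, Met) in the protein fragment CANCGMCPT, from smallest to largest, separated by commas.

1, 4, 6, 7

Matching residues: C1, C4, M6, C7.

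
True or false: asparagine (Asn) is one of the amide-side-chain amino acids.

Only N (asparagine) and Q (glutamine) carry a side-chain carboxamide.
Asparagine is in this group.

True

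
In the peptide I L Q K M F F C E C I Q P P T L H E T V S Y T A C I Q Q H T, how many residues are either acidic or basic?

Acidic: D, E. Basic: H, K, R.
Acidic residues here: E9, E18 (2).
Basic residues here: K4, H17, H29 (3).
The two groups share no amino acid, so total = 2 + 3 = 5.

5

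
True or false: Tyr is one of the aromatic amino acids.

Phenylalanine (F), tryptophan (W), and tyrosine (Y) have aromatic ring side chains.
Tyrosine is in this group.

True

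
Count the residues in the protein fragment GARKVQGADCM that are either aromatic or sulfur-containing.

2

Aromatic: F, W, Y. Sulfur-containing: C, M.
Aromatic residues here: none (0).
Sulfur-containing residues here: C10, M11 (2).
The two groups share no amino acid, so total = 0 + 2 = 2.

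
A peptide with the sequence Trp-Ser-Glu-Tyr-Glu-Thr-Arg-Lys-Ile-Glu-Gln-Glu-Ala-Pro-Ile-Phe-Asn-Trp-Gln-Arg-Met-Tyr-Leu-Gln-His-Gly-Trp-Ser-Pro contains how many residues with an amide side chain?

The amide-side-chain residues are Asn (N) and Gln (Q).
Matching residues: Gln11, Asn17, Gln19, Gln24.

4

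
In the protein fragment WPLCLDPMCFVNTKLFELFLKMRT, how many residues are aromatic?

4

F, W, and Y each carry an aromatic ring on the side chain.
Matching residues: W1, F10, F16, F19.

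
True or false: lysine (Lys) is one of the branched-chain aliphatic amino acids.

False

The BCAAs are Val, Leu, and Ile — aliphatic side chains with a branch point.
Lysine is not in this group.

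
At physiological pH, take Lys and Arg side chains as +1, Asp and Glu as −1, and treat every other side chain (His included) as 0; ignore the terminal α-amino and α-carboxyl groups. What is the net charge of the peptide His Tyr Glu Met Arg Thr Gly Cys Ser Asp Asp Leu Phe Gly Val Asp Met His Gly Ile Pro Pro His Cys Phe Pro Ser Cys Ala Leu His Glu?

Positive (K, R): Arg5 → +1.
Negative (D, E): Glu3, Asp10, Asp11, Asp16, Glu32 → −5.
Net charge = (+1) + (−5) = −4.

-4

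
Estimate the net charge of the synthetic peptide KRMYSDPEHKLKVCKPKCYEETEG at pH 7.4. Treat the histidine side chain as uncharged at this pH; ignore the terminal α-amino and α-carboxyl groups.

The side chains ionized at physiological pH are Lys/Arg (+1) and Asp/Glu (−1); with His treated as neutral, nothing else contributes.
Positive (K, R): K1, R2, K10, K12, K15, K17 → +6.
Negative (D, E): D6, E8, E20, E21, E23 → −5.
Net charge = (+6) + (−5) = +1.

+1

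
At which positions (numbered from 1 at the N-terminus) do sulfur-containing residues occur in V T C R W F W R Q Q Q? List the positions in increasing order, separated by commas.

3

Cysteine (C, thiol) and methionine (M, thioether) are the two sulfur-containing amino acids.
Matching residues: C3.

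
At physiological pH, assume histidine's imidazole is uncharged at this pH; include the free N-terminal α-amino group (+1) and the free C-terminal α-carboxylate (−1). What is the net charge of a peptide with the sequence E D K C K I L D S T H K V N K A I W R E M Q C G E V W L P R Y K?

+2

The side chains ionized at physiological pH are Lys/Arg (+1) and Asp/Glu (−1); with His treated as neutral, nothing else contributes.
Positive (K, R): K3, K5, K12, K15, R19, R30, K32 → +7.
Negative (D, E): E1, D2, D8, E20, E25 → −5.
The N-terminus (+1) and C-terminus (−1) cancel.
Net charge = (+7) + (−5) = +2.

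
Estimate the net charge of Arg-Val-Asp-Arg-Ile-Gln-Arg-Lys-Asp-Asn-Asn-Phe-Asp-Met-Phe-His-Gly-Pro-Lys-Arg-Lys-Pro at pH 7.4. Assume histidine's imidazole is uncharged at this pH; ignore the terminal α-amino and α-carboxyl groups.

Near pH 7.4, K and R contribute +1 each, D and E contribute −1 each, and every other side chain (His included, as stated) is uncharged.
Positive (K, R): Arg1, Arg4, Arg7, Lys8, Lys19, Arg20, Lys21 → +7.
Negative (D, E): Asp3, Asp9, Asp13 → −3.
Net charge = (+7) + (−3) = +4.

+4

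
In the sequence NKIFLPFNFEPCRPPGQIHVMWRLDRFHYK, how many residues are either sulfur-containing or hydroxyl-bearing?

Sulfur-containing: C, M. Hydroxyl-bearing: S, T, Y.
Sulfur-containing residues here: C12, M21 (2).
Hydroxyl-bearing residues here: Y29 (1).
The two groups share no amino acid, so total = 2 + 1 = 3.

3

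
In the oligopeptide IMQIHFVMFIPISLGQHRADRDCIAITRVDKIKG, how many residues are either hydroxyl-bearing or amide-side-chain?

4

Hydroxyl-bearing: S, T, Y. Amide-side-chain: N, Q.
Hydroxyl-bearing residues here: S13, T27 (2).
Amide-side-chain residues here: Q3, Q16 (2).
The two groups share no amino acid, so total = 2 + 2 = 4.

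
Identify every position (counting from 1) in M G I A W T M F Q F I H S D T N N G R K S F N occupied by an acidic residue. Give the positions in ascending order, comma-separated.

The acidic residues are Asp (D) and Glu (E), whose side chains end in a carboxylate group.
Matching residues: D14.

14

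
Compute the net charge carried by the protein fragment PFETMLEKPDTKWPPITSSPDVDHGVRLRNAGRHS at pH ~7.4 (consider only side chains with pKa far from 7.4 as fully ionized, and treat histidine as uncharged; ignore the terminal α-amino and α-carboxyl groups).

At pH ~7.4 the Lys and Arg side chains are protonated (+1), the Asp and Glu side chains are deprotonated (−1), and with His taken as neutral all other side chains carry no charge.
Positive (K, R): K8, K12, R27, R29, R33 → +5.
Negative (D, E): E3, E7, D10, D21, D23 → −5.
Net charge = (+5) + (−5) = 0.

0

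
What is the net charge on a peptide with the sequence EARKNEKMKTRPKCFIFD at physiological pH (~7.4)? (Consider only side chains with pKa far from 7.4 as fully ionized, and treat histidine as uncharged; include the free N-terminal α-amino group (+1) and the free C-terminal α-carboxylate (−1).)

The side chains ionized at physiological pH are Lys/Arg (+1) and Asp/Glu (−1); with His treated as neutral, nothing else contributes.
Positive (K, R): R3, K4, K7, K9, R11, K13 → +6.
Negative (D, E): E1, E6, D18 → −3.
The N-terminus (+1) and C-terminus (−1) cancel.
Net charge = (+6) + (−3) = +3.

+3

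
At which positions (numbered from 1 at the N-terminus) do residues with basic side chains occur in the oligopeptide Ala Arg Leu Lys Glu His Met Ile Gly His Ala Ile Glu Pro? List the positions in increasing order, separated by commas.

K, R, and H are the three residues with basic side chains (ε-amine, guanidinium, and imidazole respectively).
Matching residues: Arg2, Lys4, His6, His10.

2, 4, 6, 10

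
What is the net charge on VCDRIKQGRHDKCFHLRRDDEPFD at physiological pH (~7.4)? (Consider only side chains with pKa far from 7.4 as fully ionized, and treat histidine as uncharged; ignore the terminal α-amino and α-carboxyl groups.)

0

Near pH 7.4, K and R contribute +1 each, D and E contribute −1 each, and every other side chain (His included, as stated) is uncharged.
Positive (K, R): R4, K6, R9, K12, R17, R18 → +6.
Negative (D, E): D3, D11, D19, D20, E21, D24 → −6.
Net charge = (+6) + (−6) = 0.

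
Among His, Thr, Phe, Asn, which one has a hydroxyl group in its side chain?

The –OH-bearing residues are Ser, Thr (aliphatic alcohols), and Tyr (phenol).
Of the listed options, only Thr belongs to this group.

Thr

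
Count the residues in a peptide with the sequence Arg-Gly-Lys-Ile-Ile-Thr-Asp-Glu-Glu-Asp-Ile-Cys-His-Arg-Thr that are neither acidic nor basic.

Acidic: D, E. Basic: K, R, H. All other residues are neither.
Matching residues: Gly2, Ile4, Ile5, Thr6, Ile11, Cys12, Thr15.

7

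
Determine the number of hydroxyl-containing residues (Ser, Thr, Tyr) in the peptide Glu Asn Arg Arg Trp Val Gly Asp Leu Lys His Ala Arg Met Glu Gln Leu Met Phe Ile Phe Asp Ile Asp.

None of the 24 residues belong to this group.

0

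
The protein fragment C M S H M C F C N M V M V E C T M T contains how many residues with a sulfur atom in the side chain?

9

Only Cys (C) and Met (M) have a sulfur atom in the side chain.
Matching residues: C1, M2, M5, C6, C8, M10, M12, C15, M17.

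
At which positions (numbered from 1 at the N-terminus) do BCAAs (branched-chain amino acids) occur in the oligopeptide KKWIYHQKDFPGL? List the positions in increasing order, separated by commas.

4, 13

V, L, and I make up the branched-chain aliphatic group.
Matching residues: I4, L13.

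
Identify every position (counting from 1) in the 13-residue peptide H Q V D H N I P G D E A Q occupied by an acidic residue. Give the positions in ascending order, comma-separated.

4, 10, 11

Matching residues: D4, D10, E11.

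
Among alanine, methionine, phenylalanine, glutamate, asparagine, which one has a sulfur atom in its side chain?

Cysteine (C, thiol) and methionine (M, thioether) are the two sulfur-containing amino acids.
Of the listed options, only methionine belongs to this group.

methionine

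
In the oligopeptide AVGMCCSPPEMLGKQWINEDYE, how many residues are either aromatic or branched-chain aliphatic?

5

Aromatic: F, W, Y. Branched-chain aliphatic: I, L, V.
Aromatic residues here: W16, Y21 (2).
Branched-chain aliphatic residues here: V2, L12, I17 (3).
The two groups share no amino acid, so total = 2 + 3 = 5.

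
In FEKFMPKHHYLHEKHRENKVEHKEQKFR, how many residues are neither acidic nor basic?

10

Acidic: D, E. Basic: K, R, H. All other residues are neither.
Matching residues: F1, F4, M5, P6, Y10, L11, N18, V20, Q25, F27.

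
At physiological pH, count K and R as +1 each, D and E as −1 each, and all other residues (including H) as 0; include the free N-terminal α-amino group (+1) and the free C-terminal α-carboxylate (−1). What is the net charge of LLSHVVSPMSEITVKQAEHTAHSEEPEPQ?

-4

Positive (K, R): K15 → +1.
Negative (D, E): E11, E18, E24, E25, E27 → −5.
The N-terminus (+1) and C-terminus (−1) cancel.
Net charge = (+1) + (−5) = −4.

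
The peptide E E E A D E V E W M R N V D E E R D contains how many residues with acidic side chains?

The acidic residues are Asp (D) and Glu (E), whose side chains end in a carboxylate group.
Matching residues: E1, E2, E3, D5, E6, E8, D14, E15, E16, D18.

10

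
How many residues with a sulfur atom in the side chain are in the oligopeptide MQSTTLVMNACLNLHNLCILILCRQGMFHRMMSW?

8

Only Cys (C) and Met (M) have a sulfur atom in the side chain.
Matching residues: M1, M8, C11, C18, C23, M27, M31, M32.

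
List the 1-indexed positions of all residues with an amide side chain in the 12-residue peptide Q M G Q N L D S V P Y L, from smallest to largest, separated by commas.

1, 4, 5

Only N (asparagine) and Q (glutamine) carry a side-chain carboxamide.
Matching residues: Q1, Q4, N5.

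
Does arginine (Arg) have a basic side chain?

The basic amino acids are Lys (K), Arg (R), and His (H).
Arginine is in this group.

Yes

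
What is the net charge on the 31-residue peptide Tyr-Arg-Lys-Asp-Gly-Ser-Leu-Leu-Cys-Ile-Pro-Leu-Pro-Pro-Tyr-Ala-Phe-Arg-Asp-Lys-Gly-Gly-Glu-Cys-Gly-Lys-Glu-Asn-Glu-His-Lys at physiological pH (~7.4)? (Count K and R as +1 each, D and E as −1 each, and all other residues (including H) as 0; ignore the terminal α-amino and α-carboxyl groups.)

+1

Positive (K, R): Arg2, Lys3, Arg18, Lys20, Lys26, Lys31 → +6.
Negative (D, E): Asp4, Asp19, Glu23, Glu27, Glu29 → −5.
Net charge = (+6) + (−5) = +1.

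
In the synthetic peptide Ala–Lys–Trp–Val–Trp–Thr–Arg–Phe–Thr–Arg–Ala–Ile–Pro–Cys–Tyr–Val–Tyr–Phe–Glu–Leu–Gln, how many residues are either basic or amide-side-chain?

Basic: H, K, R. Amide-side-chain: N, Q.
Basic residues here: Lys2, Arg7, Arg10 (3).
Amide-side-chain residues here: Gln21 (1).
The two groups share no amino acid, so total = 3 + 1 = 4.

4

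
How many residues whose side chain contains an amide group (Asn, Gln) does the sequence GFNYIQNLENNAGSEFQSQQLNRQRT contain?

10

Matching residues: N3, Q6, N7, N10, N11, Q17, Q19, Q20, N22, Q24.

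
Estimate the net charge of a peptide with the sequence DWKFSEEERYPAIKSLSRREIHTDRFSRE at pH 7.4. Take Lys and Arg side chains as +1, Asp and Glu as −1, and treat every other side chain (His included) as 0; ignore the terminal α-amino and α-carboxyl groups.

Positive (K, R): K3, R9, K14, R18, R19, R25, R28 → +7.
Negative (D, E): D1, E6, E7, E8, E20, D24, E29 → −7.
Net charge = (+7) + (−7) = 0.

0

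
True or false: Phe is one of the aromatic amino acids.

The aromatic amino acids are Phe (F, benzyl), Trp (W, indole), and Tyr (Y, phenol).
Phenylalanine is in this group.

True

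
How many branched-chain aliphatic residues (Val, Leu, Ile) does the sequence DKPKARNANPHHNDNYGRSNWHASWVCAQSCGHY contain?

Matching residues: V26.

1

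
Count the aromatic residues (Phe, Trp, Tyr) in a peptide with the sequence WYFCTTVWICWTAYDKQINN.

6

Matching residues: W1, Y2, F3, W8, W11, Y14.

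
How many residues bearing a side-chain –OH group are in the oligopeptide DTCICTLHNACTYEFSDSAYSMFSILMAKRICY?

Serine (S), threonine (T), and tyrosine (Y) each carry a hydroxyl group on the side chain.
Matching residues: T2, T6, T12, Y13, S16, S18, Y20, S21, S24, Y33.

10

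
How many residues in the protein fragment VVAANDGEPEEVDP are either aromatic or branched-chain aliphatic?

Aromatic: F, W, Y. Branched-chain aliphatic: I, L, V.
Aromatic residues here: none (0).
Branched-chain aliphatic residues here: V1, V2, V12 (3).
The two groups share no amino acid, so total = 0 + 3 = 3.

3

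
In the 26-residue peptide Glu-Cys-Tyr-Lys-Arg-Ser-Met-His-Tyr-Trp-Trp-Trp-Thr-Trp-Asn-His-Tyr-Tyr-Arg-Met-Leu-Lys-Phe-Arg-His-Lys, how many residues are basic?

K, R, and H are the three residues with basic side chains (ε-amine, guanidinium, and imidazole respectively).
Matching residues: Lys4, Arg5, His8, His16, Arg19, Lys22, Arg24, His25, Lys26.

9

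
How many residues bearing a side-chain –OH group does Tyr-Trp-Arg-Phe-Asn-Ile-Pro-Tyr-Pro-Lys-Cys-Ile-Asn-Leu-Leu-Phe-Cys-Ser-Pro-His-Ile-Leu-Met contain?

3

Serine (S), threonine (T), and tyrosine (Y) each carry a hydroxyl group on the side chain.
Matching residues: Tyr1, Tyr8, Ser18.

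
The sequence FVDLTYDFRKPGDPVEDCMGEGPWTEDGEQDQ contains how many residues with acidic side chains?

10

Only D (aspartate) and E (glutamate) carry a side-chain carboxylic acid.
Matching residues: D3, D7, D13, E16, D17, E21, E26, D27, E29, D31.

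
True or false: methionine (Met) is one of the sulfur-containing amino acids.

True

Only Cys (C) and Met (M) have a sulfur atom in the side chain.
Methionine is in this group.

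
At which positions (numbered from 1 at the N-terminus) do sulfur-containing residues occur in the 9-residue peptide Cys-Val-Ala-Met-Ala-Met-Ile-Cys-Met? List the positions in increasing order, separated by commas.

1, 4, 6, 8, 9

Cysteine (C, thiol) and methionine (M, thioether) are the two sulfur-containing amino acids.
Matching residues: Cys1, Met4, Met6, Cys8, Met9.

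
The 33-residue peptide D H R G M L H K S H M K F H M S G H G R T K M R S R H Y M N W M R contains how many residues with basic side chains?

The basic amino acids are Lys (K), Arg (R), and His (H).
Matching residues: H2, R3, H7, K8, H10, K12, H14, H18, R20, K22, R24, R26, H27, R33.

14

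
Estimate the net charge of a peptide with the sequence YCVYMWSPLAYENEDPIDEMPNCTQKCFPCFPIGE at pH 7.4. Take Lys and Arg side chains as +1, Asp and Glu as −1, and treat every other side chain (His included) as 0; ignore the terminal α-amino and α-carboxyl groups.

-5

Positive (K, R): K26 → +1.
Negative (D, E): E12, E14, D15, D18, E19, E35 → −6.
Net charge = (+1) + (−6) = −5.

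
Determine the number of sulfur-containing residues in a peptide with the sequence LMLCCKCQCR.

5

Only Cys (C) and Met (M) have a sulfur atom in the side chain.
Matching residues: M2, C4, C5, C7, C9.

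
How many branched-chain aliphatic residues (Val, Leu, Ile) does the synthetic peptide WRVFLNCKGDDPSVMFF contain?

Matching residues: V3, L5, V14.

3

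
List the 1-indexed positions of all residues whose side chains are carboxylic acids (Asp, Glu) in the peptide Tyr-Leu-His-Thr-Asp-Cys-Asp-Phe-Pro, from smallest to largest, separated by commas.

Matching residues: Asp5, Asp7.

5, 7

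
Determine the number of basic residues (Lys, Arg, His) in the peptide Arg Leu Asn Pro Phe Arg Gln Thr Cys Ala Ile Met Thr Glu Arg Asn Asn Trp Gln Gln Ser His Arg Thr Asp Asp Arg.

6

Matching residues: Arg1, Arg6, Arg15, His22, Arg23, Arg27.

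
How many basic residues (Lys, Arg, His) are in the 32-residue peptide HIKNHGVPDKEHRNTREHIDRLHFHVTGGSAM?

11

Matching residues: H1, K3, H5, K10, H12, R13, R16, H18, R21, H23, H25.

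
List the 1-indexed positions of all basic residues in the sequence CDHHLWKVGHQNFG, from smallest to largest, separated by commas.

K, R, and H are the three residues with basic side chains (ε-amine, guanidinium, and imidazole respectively).
Matching residues: H3, H4, K7, H10.

3, 4, 7, 10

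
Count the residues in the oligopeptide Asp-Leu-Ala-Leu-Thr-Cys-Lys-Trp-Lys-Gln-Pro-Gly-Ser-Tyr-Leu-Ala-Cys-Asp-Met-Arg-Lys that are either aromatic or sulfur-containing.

Aromatic: F, W, Y. Sulfur-containing: C, M.
Aromatic residues here: Trp8, Tyr14 (2).
Sulfur-containing residues here: Cys6, Cys17, Met19 (3).
The two groups share no amino acid, so total = 2 + 3 = 5.

5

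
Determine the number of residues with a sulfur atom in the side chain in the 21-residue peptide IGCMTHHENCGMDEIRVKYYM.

Only Cys (C) and Met (M) have a sulfur atom in the side chain.
Matching residues: C3, M4, C10, M12, M21.

5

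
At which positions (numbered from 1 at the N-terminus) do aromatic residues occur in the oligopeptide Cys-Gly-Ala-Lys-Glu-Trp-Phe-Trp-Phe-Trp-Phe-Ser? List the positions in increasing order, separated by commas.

Phenylalanine (F), tryptophan (W), and tyrosine (Y) have aromatic ring side chains.
Matching residues: Trp6, Phe7, Trp8, Phe9, Trp10, Phe11.

6, 7, 8, 9, 10, 11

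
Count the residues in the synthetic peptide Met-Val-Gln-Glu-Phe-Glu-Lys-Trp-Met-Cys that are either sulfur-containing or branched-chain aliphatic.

4

Sulfur-containing: C, M. Branched-chain aliphatic: I, L, V.
Sulfur-containing residues here: Met1, Met9, Cys10 (3).
Branched-chain aliphatic residues here: Val2 (1).
The two groups share no amino acid, so total = 3 + 1 = 4.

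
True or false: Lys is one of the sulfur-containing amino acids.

The sulfur-bearing residues are cysteine (–SH) and methionine (–S–CH₃).
Lysine is not in this group.

False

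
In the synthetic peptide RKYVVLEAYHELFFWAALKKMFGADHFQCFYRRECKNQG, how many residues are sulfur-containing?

3

The sulfur-bearing residues are cysteine (–SH) and methionine (–S–CH₃).
Matching residues: M21, C29, C35.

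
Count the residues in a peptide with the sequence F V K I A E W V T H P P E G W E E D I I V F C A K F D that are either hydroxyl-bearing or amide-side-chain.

1

Hydroxyl-bearing: S, T, Y. Amide-side-chain: N, Q.
Hydroxyl-bearing residues here: T9 (1).
Amide-side-chain residues here: none (0).
The two groups share no amino acid, so total = 1 + 0 = 1.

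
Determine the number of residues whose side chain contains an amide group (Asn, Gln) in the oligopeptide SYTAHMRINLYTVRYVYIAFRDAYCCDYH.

Matching residues: N9.

1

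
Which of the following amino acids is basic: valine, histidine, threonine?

histidine

The basic amino acids are Lys (K), Arg (R), and His (H).
Of the listed options, only histidine belongs to this group.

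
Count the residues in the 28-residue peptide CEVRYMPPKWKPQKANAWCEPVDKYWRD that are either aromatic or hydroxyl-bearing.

Aromatic: F, W, Y. Hydroxyl-bearing: S, T, Y.
Aromatic residues here: Y5, W10, W18, Y25, W26 (5).
Hydroxyl-bearing residues here: Y5, Y25 (2).
Y is in both groups, so the 2 Y residues must not be double-counted.
Total = 5 + 2 − 2 = 5.

5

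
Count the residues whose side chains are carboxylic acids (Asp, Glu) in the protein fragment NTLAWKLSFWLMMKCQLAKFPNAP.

0

None of the 24 residues belong to this group.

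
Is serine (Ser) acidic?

Only D (aspartate) and E (glutamate) carry a side-chain carboxylic acid.
Serine is not in this group.

No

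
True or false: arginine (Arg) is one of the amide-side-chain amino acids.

Only N (asparagine) and Q (glutamine) carry a side-chain carboxamide.
Arginine is not in this group.

False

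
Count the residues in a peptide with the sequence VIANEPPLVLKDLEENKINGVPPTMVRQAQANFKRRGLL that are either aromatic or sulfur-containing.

Aromatic: F, W, Y. Sulfur-containing: C, M.
Aromatic residues here: F33 (1).
Sulfur-containing residues here: M25 (1).
The two groups share no amino acid, so total = 1 + 1 = 2.

2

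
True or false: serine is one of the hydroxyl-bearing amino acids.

True

The –OH-bearing residues are Ser, Thr (aliphatic alcohols), and Tyr (phenol).
Serine is in this group.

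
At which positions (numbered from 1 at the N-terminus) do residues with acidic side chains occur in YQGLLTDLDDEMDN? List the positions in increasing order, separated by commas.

Only D (aspartate) and E (glutamate) carry a side-chain carboxylic acid.
Matching residues: D7, D9, D10, E11, D13.

7, 9, 10, 11, 13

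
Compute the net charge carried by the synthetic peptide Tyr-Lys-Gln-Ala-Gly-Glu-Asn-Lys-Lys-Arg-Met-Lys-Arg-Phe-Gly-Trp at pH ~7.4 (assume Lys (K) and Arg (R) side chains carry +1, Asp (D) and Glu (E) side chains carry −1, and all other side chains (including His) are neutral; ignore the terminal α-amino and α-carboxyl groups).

Positive (K, R): Lys2, Lys8, Lys9, Arg10, Lys12, Arg13 → +6.
Negative (D, E): Glu6 → −1.
Net charge = (+6) + (−1) = +5.

+5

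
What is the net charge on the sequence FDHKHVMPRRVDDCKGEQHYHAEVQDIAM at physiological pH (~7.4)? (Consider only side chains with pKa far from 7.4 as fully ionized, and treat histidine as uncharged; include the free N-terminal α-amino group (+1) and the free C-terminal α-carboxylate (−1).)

-2

At pH ~7.4 the Lys and Arg side chains are protonated (+1), the Asp and Glu side chains are deprotonated (−1), and with His taken as neutral all other side chains carry no charge.
Positive (K, R): K4, R9, R10, K15 → +4.
Negative (D, E): D2, D12, D13, E17, E23, D26 → −6.
The N-terminus (+1) and C-terminus (−1) cancel.
Net charge = (+4) + (−6) = −2.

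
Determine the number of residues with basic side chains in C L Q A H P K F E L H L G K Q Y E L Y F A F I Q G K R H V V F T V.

Lysine (K), arginine (R), and histidine (H) have basic, nitrogen-containing side chains.
Matching residues: H5, K7, H11, K14, K26, R27, H28.

7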